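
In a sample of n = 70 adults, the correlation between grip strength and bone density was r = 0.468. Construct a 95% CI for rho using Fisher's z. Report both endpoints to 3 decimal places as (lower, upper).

Fisher z: z_r = atanh(r) = ½·ln((1+0.468)/(1−0.468)) = 0.507506
SE(z) = 1/√(n−3) = 1/√67 = 0.122169
95% ⇒ z* = 1.960; margin = 1.960·0.122169 = 0.239451
CI on z-scale: (0.268055, 0.746957)
Back-transform: tanh(0.268055) = 0.261814, tanh(0.746957) = 0.633330

(0.262, 0.633)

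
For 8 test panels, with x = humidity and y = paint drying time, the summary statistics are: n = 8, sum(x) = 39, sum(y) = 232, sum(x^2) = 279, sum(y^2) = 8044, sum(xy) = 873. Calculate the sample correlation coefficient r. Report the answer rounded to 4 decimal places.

-0.7544

S_xy = nΣxy − ΣxΣy = 8·873 − 39·232 = 6984 − 9048 = -2064
S_xx = nΣx² − (Σx)² = 8·279 − 39² = 2232 − 1521 = 711
S_yy = nΣy² − (Σy)² = 8·8044 − 232² = 64352 − 53824 = 10528
r = S_xy / √(S_xx·S_yy) = -2064 / √(711·10528) = -2064 / √7485408 = -2064 / 2735.9474 = -0.7544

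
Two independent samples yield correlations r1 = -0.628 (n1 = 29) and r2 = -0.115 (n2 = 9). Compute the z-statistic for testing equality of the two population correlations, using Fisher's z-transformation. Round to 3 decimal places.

z1 = atanh(-0.628) = -0.738107,  z2 = atanh(-0.115) = -0.115511
SE = √(1/(n1−3) + 1/(n2−3)) = √(1/26 + 1/6) = √(0.0384615 + 0.1666667) = √0.2051282 = 0.452911
z = (z1 − z2)/SE = (-0.738107 − (-0.115511)) / 0.452911 = -0.622596 / 0.452911 = -1.375

-1.375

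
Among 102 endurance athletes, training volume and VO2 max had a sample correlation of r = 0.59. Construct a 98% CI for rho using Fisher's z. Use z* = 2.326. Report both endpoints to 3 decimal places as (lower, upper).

z_r = atanh(0.59) = 0.677666;  SE = 1/√(n−3) = 1/√99 = 0.100504
z-limits: 0.677666 ± 2.326·0.100504 = 0.677666 ± 0.233772 = [0.443894, 0.911438]
ρ-limits: (tanh 0.443894, tanh 0.911438) = (0.417, 0.722)

(0.417, 0.722)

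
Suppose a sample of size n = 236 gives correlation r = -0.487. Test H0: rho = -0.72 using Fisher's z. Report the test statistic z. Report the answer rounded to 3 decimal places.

5.732

Fisher z: atanh(-0.487) = -0.532120, atanh(-0.72) = -0.907645
z = (z_r − z_0)·√(n−3) = (-0.532120 − (-0.907645))·√233 = 0.375525 · 15.264338 = 5.732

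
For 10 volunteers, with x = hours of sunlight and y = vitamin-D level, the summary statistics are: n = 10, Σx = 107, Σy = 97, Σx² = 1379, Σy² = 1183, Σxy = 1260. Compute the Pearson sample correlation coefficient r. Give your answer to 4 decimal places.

S_xy = nΣxy − ΣxΣy = 10·1260 − 107·97 = 12600 − 10379 = 2221
S_xx = nΣx² − (Σx)² = 10·1379 − 107² = 13790 − 11449 = 2341
S_yy = nΣy² − (Σy)² = 10·1183 − 97² = 11830 − 9409 = 2421
r = S_xy / √(S_xx·S_yy) = 2221 / √(2341·2421) = 2221 / √5667561 = 2221 / 2380.6640 = 0.9329

0.9329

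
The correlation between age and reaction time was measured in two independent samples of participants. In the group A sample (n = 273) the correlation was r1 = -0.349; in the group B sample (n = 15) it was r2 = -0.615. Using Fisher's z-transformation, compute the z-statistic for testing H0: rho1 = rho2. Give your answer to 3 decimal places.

1.195

z1 = atanh(-0.349) = -0.364305,  z2 = atanh(-0.615) = -0.716923
SE = √(1/(n1−3) + 1/(n2−3)) = √(1/270 + 1/12) = √(0.0037037 + 0.0833333) = √0.0870370 = 0.295020
z = (z1 − z2)/SE = (-0.364305 − (-0.716923)) / 0.295020 = 0.352618 / 0.295020 = 1.195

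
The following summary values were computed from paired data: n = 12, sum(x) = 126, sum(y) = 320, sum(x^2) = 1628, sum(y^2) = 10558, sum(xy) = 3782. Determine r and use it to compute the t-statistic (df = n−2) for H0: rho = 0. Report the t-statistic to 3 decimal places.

S_xy = nΣxy − ΣxΣy = 12·3782 − 126·320 = 45384 − 40320 = 5064
S_xx = nΣx² − (Σx)² = 12·1628 − 126² = 19536 − 15876 = 3660
S_yy = nΣy² − (Σy)² = 12·10558 − 320² = 126696 − 102400 = 24296
r = S_xy / √(S_xx·S_yy) = 5064 / √(3660·24296) = 5064 / √88923360 = 5064 / 9429.9183 = 0.5370
t = r·√(n−2)/√(1−r²) = 0.5370·√10 / √(1−0.288369) = 1.698143 / 0.843582 = 2.013

2.013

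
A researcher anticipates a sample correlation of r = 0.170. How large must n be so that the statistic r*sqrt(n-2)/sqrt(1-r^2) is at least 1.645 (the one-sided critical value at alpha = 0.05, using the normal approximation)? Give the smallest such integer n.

r√(n−2)/√(1−r²) ≥ 1.645  ⇔  n−2 ≥ (1.645)²·(1−r²)/r²
(1−r²)/r² = (1−0.028900)/0.028900 = 33.6021
n ≥ 2 + 2.706025·33.6021 = 2 + 90.9281 = 92.9281
⌈92.9281⌉ = 93

93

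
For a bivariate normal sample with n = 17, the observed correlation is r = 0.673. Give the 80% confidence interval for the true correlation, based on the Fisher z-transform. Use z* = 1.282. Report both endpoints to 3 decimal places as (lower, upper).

z_r = atanh(0.673) = 0.816207;  SE = 1/√(n−3) = 1/√14 = 0.267261
z-limits: 0.816207 ± 1.282·0.267261 = 0.816207 ± 0.342629 = [0.473578, 1.158836]
ρ-limits: (tanh 0.473578, tanh 1.158836) = (0.441, 0.821)

(0.441, 0.821)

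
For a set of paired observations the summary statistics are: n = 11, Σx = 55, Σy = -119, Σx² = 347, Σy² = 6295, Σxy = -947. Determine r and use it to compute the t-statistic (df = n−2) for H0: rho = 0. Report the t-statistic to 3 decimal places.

-2.171

S_xy = nΣxy − ΣxΣy = 11·(-947) − 55·(-119) = -10417 − (-6545) = -3872
S_xx = nΣx² − (Σx)² = 11·347 − 55² = 3817 − 3025 = 792
S_yy = nΣy² − (Σy)² = 11·6295 − (-119)² = 69245 − 14161 = 55084
r = S_xy / √(S_xx·S_yy) = -3872 / √(792·55084) = -3872 / √43626528 = -3872 / 6605.0381 = -0.5862
t = r·√(n−2)/√(1−r²) = -0.5862·√9 / √(1−0.343630) = -1.758600 / 0.810167 = -2.171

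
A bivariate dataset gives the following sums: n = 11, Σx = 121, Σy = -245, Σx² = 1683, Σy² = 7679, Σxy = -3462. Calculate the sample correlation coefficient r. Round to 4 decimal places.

-0.8672

S_xy = nΣxy − ΣxΣy = 11·(-3462) − 121·(-245) = -38082 − (-29645) = -8437
S_xx = nΣx² − (Σx)² = 11·1683 − 121² = 18513 − 14641 = 3872
S_yy = nΣy² − (Σy)² = 11·7679 − (-245)² = 84469 − 60025 = 24444
r = S_xy / √(S_xx·S_yy) = -8437 / √(3872·24444) = -8437 / √94647168 = -8437 / 9728.6776 = -0.8672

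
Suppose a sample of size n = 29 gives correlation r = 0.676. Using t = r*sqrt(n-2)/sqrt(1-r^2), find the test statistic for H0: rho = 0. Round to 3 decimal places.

4.767

t = r·√(n−2) / √(1−r²) with r = 0.676, n = 29
  = 0.676·√27 / √(1 − 0.456976)
  = 0.676·5.196152 / 0.736902
  = 3.512599 / 0.736902 = 4.767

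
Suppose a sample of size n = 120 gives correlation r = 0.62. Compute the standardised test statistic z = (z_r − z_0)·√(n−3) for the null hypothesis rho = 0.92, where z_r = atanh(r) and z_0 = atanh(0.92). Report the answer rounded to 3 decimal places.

Fisher z: atanh(0.62) = 0.725005, atanh(0.92) = 1.589027
z = (z_r − z_0)·√(n−3) = (0.725005 − 1.589027)·√117 = -0.864022 · 10.816654 = -9.346

-9.346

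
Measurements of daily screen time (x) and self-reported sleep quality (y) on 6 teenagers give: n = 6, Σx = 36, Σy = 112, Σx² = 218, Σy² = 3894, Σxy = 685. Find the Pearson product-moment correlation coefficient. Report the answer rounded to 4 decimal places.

0.2165

S_xy = nΣxy − ΣxΣy = 6·685 − 36·112 = 4110 − 4032 = 78
S_xx = nΣx² − (Σx)² = 6·218 − 36² = 1308 − 1296 = 12
S_yy = nΣy² − (Σy)² = 6·3894 − 112² = 23364 − 12544 = 10820
r = S_xy / √(S_xx·S_yy) = 78 / √(12·10820) = 78 / √129840 = 78 / 360.3332 = 0.2165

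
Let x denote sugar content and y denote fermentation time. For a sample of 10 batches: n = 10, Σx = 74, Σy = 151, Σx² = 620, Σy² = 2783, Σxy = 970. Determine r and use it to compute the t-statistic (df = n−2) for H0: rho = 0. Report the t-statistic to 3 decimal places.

-3.441

S_xy = nΣxy − ΣxΣy = 10·970 − 74·151 = 9700 − 11174 = -1474
S_xx = nΣx² − (Σx)² = 10·620 − 74² = 6200 − 5476 = 724
S_yy = nΣy² − (Σy)² = 10·2783 − 151² = 27830 − 22801 = 5029
r = S_xy / √(S_xx·S_yy) = -1474 / √(724·5029) = -1474 / √3640996 = -1474 / 1908.1394 = -0.7725
t = r·√(n−2)/√(1−r²) = -0.7725·√8 / √(1−0.596756) = -2.184960 / 0.635015 = -3.441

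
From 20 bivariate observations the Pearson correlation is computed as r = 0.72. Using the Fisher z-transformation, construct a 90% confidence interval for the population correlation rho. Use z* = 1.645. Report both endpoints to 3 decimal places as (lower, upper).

Fisher z: z_r = atanh(r) = ½·ln((1+0.72)/(1−0.72)) = 0.907645
SE(z) = 1/√(n−3) = 1/√17 = 0.242536
90% ⇒ z* = 1.645; margin = 1.645·0.242536 = 0.398972
CI on z-scale: (0.508673, 1.306617)
Back-transform: tanh(0.508673) = 0.468911, tanh(1.306617) = 0.863417

(0.469, 0.863)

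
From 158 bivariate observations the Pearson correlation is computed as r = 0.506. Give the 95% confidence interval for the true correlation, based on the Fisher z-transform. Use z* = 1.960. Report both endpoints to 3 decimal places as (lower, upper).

(0.380, 0.614)

Fisher z: z_r = atanh(r) = ½·ln((1+0.506)/(1−0.506)) = 0.557338
SE(z) = 1/√(n−3) = 1/√155 = 0.080322
95% ⇒ z* = 1.960; margin = 1.960·0.080322 = 0.157431
CI on z-scale: (0.399907, 0.714769)
Back-transform: tanh(0.399907) = 0.379869, tanh(0.714769) = 0.613659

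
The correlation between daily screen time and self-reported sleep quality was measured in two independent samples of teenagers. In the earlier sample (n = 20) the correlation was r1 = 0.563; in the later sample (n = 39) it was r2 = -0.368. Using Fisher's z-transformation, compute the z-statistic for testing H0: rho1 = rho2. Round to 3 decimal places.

3.477

z1 = atanh(0.563) = 0.637215,  z2 = atanh(-0.368) = -0.386108
SE = √(1/(n1−3) + 1/(n2−3)) = √(1/17 + 1/36) = √(0.0588235 + 0.0277778) = √0.0866013 = 0.294281
z = (z1 − z2)/SE = (0.637215 − (-0.386108)) / 0.294281 = 1.023323 / 0.294281 = 3.477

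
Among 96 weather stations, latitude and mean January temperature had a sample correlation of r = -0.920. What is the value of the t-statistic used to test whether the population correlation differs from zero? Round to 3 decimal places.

t = r·√(n−2) / √(1−r²) with r = -0.920, n = 96
  = -0.920·√94 / √(1 − 0.846400)
  = -0.920·9.695360 / 0.391918
  = -8.919731 / 0.391918 = -22.759

-22.759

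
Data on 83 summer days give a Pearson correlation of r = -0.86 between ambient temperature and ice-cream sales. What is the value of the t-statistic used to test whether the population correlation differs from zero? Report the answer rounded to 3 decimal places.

-15.168

t = r·√(n−2) / √(1−r²) with r = -0.86, n = 83
  = -0.86·√81 / √(1 − 0.7396)
  = -0.86·9.000000 / 0.510294
  = -7.740000 / 0.510294 = -15.168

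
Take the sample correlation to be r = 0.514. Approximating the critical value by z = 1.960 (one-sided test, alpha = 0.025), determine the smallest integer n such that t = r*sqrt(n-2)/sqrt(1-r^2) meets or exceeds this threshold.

13

r√(n−2)/√(1−r²) ≥ 1.960  ⇔  n−2 ≥ (1.960)²·(1−r²)/r²
(1−r²)/r² = (1−0.264196)/0.264196 = 2.7851
n ≥ 2 + 3.8416·2.7851 = 2 + 10.6992 = 12.6992
⌈12.6992⌉ = 13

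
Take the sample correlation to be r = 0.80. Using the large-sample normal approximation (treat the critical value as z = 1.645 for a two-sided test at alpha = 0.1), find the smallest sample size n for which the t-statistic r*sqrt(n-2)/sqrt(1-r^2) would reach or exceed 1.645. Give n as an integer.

4

r√(n−2)/√(1−r²) ≥ 1.645  ⇔  n−2 ≥ (1.645)²·(1−r²)/r²
(1−r²)/r² = (1−0.6400)/0.6400 = 0.5625
n ≥ 2 + 2.706025·0.5625 = 2 + 1.5221 = 3.5221
⌈3.5221⌉ = 4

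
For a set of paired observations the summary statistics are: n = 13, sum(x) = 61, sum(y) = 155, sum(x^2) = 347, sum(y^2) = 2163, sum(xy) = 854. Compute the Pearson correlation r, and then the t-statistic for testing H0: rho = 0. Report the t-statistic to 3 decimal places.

7.563

S_xy = nΣxy − ΣxΣy = 13·854 − 61·155 = 11102 − 9455 = 1647
S_xx = nΣx² − (Σx)² = 13·347 − 61² = 4511 − 3721 = 790
S_yy = nΣy² − (Σy)² = 13·2163 − 155² = 28119 − 24025 = 4094
r = S_xy / √(S_xx·S_yy) = 1647 / √(790·4094) = 1647 / √3234260 = 1647 / 1798.4048 = 0.9158
t = r·√(n−2)/√(1−r²) = 0.9158·√11 / √(1−0.838690) = 3.037365 / 0.401634 = 7.563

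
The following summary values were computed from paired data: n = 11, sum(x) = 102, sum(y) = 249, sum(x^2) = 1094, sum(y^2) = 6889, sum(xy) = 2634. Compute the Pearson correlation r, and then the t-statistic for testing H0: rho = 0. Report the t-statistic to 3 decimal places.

3.450

Numerator: nΣxy − (Σx)(Σy) = 11·2634 − (102)(249) = 3576
Denominator: √[(nΣx²−(Σx)²)(nΣy²−(Σy)²)]
  nΣx²−(Σx)² = 11·1094 − 10404 = 1630;  nΣy²−(Σy)² = 11·6889 − 62001 = 13778
  √(1630·13778) = √22458140 = 4739.0020
r = 3576 / 4739.0020 = 0.7546
t = r·√(n−2)/√(1−r²) = 0.7546·√9 / √(1−0.569421) = 2.263800 / 0.656185 = 3.450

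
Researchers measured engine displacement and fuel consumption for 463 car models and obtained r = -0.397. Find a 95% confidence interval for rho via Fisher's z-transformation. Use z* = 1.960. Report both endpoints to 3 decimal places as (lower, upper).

(-0.471, -0.317)

Fisher z: z_r = atanh(r) = ½·ln((1+(-0.397))/(1−(-0.397))) = -0.420083
SE(z) = 1/√(n−3) = 1/√460 = 0.046625
95% ⇒ z* = 1.960; margin = 1.960·0.046625 = 0.091385
CI on z-scale: (-0.511468, -0.328698)
Back-transform: tanh(-0.511468) = -0.471088, tanh(-0.328698) = -0.317350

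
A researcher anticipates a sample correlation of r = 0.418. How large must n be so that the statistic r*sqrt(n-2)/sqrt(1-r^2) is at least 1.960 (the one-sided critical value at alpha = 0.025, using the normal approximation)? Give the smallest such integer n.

21

Need r·√(n−2)/√(1−r²) ≥ 1.960
√(n−2) ≥ 1.960·√(1−0.174724) / 0.418 = 1.960·0.908447 / 0.418 = 4.2597
n−2 ≥ 18.1450  ⇒  n ≥ 20.1450
Smallest integer n = 21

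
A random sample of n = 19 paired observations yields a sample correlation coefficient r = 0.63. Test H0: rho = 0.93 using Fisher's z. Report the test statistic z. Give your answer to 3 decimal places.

-3.668

Fisher z: atanh(0.63) = 0.741416, atanh(0.93) = 1.658390
z = (z_r − z_0)·√(n−3) = (0.741416 − 1.658390)·√16 = -0.916974 · 4.000000 = -3.668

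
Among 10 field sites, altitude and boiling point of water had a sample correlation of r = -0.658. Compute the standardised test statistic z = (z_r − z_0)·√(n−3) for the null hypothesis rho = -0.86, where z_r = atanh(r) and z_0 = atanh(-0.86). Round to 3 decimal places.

Fisher z: atanh(-0.658) = -0.789278, atanh(-0.86) = -1.293345
z = (z_r − z_0)·√(n−3) = (-0.789278 − (-1.293345))·√7 = 0.504067 · 2.645751 = 1.334

1.334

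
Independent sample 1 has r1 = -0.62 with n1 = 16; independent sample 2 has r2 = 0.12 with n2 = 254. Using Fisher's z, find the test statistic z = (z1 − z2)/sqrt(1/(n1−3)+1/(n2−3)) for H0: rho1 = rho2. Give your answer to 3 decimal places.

-2.973

z1 = atanh(-0.62) = -0.725005,  z2 = atanh(0.12) = 0.120581
SE = √(1/(n1−3) + 1/(n2−3)) = √(1/13 + 1/251) = √(0.0769231 + 0.0039841) = √0.0809072 = 0.284442
z = (z1 − z2)/SE = (-0.725005 − 0.120581) / 0.284442 = -0.845586 / 0.284442 = -2.973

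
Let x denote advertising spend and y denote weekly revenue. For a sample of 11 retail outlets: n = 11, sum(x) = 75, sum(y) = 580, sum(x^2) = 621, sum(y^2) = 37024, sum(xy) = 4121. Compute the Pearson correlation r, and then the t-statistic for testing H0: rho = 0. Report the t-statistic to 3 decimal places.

0.606

Numerator: nΣxy − (Σx)(Σy) = 11·4121 − (75)(580) = 1831
Denominator: √[(nΣx²−(Σx)²)(nΣy²−(Σy)²)]
  nΣx²−(Σx)² = 11·621 − 5625 = 1206;  nΣy²−(Σy)² = 11·37024 − 336400 = 70864
  √(1206·70864) = √85461984 = 9244.5651
r = 1831 / 9244.5651 = 0.1981
t = r·√(n−2)/√(1−r²) = 0.1981·√9 / √(1−0.039244) = 0.594300 / 0.980182 = 0.606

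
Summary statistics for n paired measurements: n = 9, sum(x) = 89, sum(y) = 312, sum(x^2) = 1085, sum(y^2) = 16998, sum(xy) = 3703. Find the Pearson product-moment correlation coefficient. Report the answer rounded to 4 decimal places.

Numerator: nΣxy − (Σx)(Σy) = 9·3703 − (89)(312) = 5559
Denominator: √[(nΣx²−(Σx)²)(nΣy²−(Σy)²)]
  nΣx²−(Σx)² = 9·1085 − 7921 = 1844;  nΣy²−(Σy)² = 9·16998 − 97344 = 55638
  √(1844·55638) = √102596472 = 10128.9917
r = 5559 / 10128.9917 = 0.5488

0.5488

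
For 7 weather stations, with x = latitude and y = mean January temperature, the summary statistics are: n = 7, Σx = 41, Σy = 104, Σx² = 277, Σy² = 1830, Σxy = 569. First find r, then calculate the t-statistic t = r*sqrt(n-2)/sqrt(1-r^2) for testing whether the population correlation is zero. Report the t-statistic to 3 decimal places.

S_xy = nΣxy − ΣxΣy = 7·569 − 41·104 = 3983 − 4264 = -281
S_xx = nΣx² − (Σx)² = 7·277 − 41² = 1939 − 1681 = 258
S_yy = nΣy² − (Σy)² = 7·1830 − 104² = 12810 − 10816 = 1994
r = S_xy / √(S_xx·S_yy) = -281 / √(258·1994) = -281 / √514452 = -281 / 717.2531 = -0.3918
t = r·√(n−2)/√(1−r²) = -0.3918·√5 / √(1−0.153507) = -0.876091 / 0.920051 = -0.952

-0.952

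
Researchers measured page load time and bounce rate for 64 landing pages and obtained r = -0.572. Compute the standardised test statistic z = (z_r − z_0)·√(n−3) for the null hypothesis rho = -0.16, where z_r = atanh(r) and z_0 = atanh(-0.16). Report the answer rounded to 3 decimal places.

-3.820

z_r = atanh(-0.572) = -0.650490,  z_0 = atanh(-0.16) = -0.161387
SE = 1/√(n−3) = 1/√61 = 0.128037
z = (z_r − z_0)/SE = (-0.650490 − (-0.161387)) / 0.128037 = -0.489103 / 0.128037 = -3.820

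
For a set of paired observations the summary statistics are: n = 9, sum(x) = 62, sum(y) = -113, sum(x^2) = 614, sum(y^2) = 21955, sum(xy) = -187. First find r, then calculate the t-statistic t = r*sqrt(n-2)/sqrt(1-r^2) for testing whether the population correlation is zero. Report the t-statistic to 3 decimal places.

Numerator: nΣxy − (Σx)(Σy) = 9·(-187) − (62)(-113) = 5323
Denominator: √[(nΣx²−(Σx)²)(nΣy²−(Σy)²)]
  nΣx²−(Σx)² = 9·614 − 3844 = 1682;  nΣy²−(Σy)² = 9·21955 − 12769 = 184826
  √(1682·184826) = √310877332 = 17631.7138
r = 5323 / 17631.7138 = 0.3019
t = r·√(n−2)/√(1−r²) = 0.3019·√7 / √(1−0.091144) = 0.798752 / 0.953339 = 0.838

0.838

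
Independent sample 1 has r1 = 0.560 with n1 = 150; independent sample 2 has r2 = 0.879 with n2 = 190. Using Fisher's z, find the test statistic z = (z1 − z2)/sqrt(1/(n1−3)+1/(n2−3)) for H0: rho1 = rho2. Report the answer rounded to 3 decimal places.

Fisher z-transforms: z1 = atanh(0.560) = 0.632833, z2 = atanh(0.879) = 1.371352; difference d = -0.738519
Var(d) = 1/147 + 1/187 = 0.0068027 + 0.0053476 = 0.0121503
z = d/√Var(d) = -0.738519 / √0.0121503 = -0.738519 / 0.110228 = -6.700

-6.700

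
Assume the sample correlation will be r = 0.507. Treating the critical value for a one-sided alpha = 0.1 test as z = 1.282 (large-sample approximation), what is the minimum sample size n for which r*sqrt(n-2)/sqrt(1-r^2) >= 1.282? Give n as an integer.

7

r√(n−2)/√(1−r²) ≥ 1.282  ⇔  n−2 ≥ (1.282)²·(1−r²)/r²
(1−r²)/r² = (1−0.257049)/0.257049 = 2.8903
n ≥ 2 + 1.643524·2.8903 = 2 + 4.7503 = 6.7503
⌈6.7503⌉ = 7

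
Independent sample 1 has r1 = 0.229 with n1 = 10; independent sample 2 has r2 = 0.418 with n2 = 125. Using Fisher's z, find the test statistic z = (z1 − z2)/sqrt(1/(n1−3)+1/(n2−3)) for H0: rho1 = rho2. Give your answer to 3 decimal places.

Fisher z-transforms: z1 = atanh(0.229) = 0.233134, z2 = atanh(0.418) = 0.445266; difference d = -0.212132
Var(d) = 1/7 + 1/122 = 0.1428571 + 0.0081967 = 0.1510538
z = d/√Var(d) = -0.212132 / √0.1510538 = -0.212132 / 0.388656 = -0.546

-0.546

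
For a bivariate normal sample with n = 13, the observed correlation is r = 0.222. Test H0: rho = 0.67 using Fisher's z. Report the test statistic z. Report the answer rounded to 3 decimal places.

z_r = atanh(0.222) = 0.225759,  z_0 = atanh(0.67) = 0.810743
SE = 1/√(n−3) = 1/√10 = 0.316228
z = (z_r − z_0)/SE = (0.225759 − 0.810743) / 0.316228 = -0.584984 / 0.316228 = -1.850

-1.850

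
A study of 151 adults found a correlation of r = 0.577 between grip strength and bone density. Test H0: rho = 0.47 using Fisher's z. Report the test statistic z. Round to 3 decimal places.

z_r = atanh(0.577) = 0.657954,  z_0 = atanh(0.47) = 0.510070
SE = 1/√(n−3) = 1/√148 = 0.082199
z = (z_r − z_0)/SE = (0.657954 − 0.510070) / 0.082199 = 0.147884 / 0.082199 = 1.799

1.799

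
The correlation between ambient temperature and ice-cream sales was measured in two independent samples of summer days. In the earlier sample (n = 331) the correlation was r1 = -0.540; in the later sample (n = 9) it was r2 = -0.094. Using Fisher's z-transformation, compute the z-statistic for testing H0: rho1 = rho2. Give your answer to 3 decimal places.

Fisher z-transforms: z1 = atanh(-0.540) = -0.604156, z2 = atanh(-0.094) = -0.094278; difference d = -0.509878
Var(d) = 1/328 + 1/6 = 0.0030488 + 0.1666667 = 0.1697155
z = d/√Var(d) = -0.509878 / √0.1697155 = -0.509878 / 0.411965 = -1.238

-1.238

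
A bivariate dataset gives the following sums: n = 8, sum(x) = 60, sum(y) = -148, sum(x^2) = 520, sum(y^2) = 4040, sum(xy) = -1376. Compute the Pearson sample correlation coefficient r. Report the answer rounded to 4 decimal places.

S_xy = nΣxy − ΣxΣy = 8·(-1376) − 60·(-148) = -11008 − (-8880) = -2128
S_xx = nΣx² − (Σx)² = 8·520 − 60² = 4160 − 3600 = 560
S_yy = nΣy² − (Σy)² = 8·4040 − (-148)² = 32320 − 21904 = 10416
r = S_xy / √(S_xx·S_yy) = -2128 / √(560·10416) = -2128 / √5832960 = -2128 / 2415.1522 = -0.8811

-0.8811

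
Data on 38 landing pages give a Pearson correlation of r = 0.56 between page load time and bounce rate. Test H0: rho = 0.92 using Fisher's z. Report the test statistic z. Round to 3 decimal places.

z_r = atanh(0.56) = 0.632833,  z_0 = atanh(0.92) = 1.589027
SE = 1/√(n−3) = 1/√35 = 0.169031
z = (z_r − z_0)/SE = (0.632833 − 1.589027) / 0.169031 = -0.956194 / 0.169031 = -5.657

-5.657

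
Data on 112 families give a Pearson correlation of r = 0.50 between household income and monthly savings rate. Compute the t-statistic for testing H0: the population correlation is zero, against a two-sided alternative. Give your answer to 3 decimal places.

t = r·√(n−2) / √(1−r²) with r = 0.50, n = 112
  = 0.50·√110 / √(1 − 0.2500)
  = 0.50·10.488088 / 0.866025
  = 5.244044 / 0.866025 = 6.055

6.055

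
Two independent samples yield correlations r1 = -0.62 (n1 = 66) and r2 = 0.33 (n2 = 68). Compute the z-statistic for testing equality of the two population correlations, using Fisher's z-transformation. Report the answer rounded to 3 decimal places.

Fisher z-transforms: z1 = atanh(-0.62) = -0.725005, z2 = atanh(0.33) = 0.342828; difference d = -1.067833
Var(d) = 1/63 + 1/65 = 0.0158730 + 0.0153846 = 0.0312576
z = d/√Var(d) = -1.067833 / √0.0312576 = -1.067833 / 0.176798 = -6.040

-6.040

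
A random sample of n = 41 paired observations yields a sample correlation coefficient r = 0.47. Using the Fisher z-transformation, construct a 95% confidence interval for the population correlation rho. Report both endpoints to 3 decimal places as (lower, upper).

(0.190, 0.679)

z_r = atanh(0.47) = 0.510070;  SE = 1/√(n−3) = 1/√38 = 0.162221
z-limits: 0.510070 ± 1.960·0.162221 = 0.510070 ± 0.317953 = [0.192117, 0.828023]
ρ-limits: (tanh 0.192117, tanh 0.828023) = (0.190, 0.679)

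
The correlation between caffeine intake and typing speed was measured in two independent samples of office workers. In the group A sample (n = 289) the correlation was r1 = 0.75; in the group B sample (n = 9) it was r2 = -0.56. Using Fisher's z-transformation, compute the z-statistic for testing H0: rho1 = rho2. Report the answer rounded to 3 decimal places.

3.893

z1 = atanh(0.75) = 0.972955,  z2 = atanh(-0.56) = -0.632833
SE = √(1/(n1−3) + 1/(n2−3)) = √(1/286 + 1/6) = √(0.0034965 + 0.1666667) = √0.1701632 = 0.412508
z = (z1 − z2)/SE = (0.972955 − (-0.632833)) / 0.412508 = 1.605788 / 0.412508 = 3.893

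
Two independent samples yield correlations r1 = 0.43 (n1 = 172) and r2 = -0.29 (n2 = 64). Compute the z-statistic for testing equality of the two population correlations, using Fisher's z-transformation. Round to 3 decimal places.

Fisher z-transforms: z1 = atanh(0.43) = 0.459897, z2 = atanh(-0.29) = -0.298566; difference d = 0.758463
Var(d) = 1/169 + 1/61 = 0.0059172 + 0.0163934 = 0.0223106
z = d/√Var(d) = 0.758463 / √0.0223106 = 0.758463 / 0.149367 = 5.078

5.078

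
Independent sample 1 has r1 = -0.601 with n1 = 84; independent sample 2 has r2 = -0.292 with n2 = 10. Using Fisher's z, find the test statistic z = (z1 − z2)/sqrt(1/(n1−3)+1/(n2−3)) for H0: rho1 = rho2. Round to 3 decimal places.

Fisher z-transforms: z1 = atanh(-0.601) = -0.694711, z2 = atanh(-0.292) = -0.300751; difference d = -0.393960
Var(d) = 1/81 + 1/7 = 0.0123457 + 0.1428571 = 0.1552028
z = d/√Var(d) = -0.393960 / √0.1552028 = -0.393960 / 0.393958 = -1.000

-1.000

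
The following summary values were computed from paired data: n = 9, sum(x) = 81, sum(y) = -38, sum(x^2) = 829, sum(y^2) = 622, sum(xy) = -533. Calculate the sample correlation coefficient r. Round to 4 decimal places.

S_xy = nΣxy − ΣxΣy = 9·(-533) − 81·(-38) = -4797 − (-3078) = -1719
S_xx = nΣx² − (Σx)² = 9·829 − 81² = 7461 − 6561 = 900
S_yy = nΣy² − (Σy)² = 9·622 − (-38)² = 5598 − 1444 = 4154
r = S_xy / √(S_xx·S_yy) = -1719 / √(900·4154) = -1719 / √3738600 = -1719 / 1933.5460 = -0.8890

-0.8890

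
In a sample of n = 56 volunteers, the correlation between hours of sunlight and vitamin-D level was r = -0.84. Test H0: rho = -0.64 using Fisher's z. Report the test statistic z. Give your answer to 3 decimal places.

z_r = atanh(-0.84) = -1.221174,  z_0 = atanh(-0.64) = -0.758174
SE = 1/√(n−3) = 1/√53 = 0.137361
z = (z_r − z_0)/SE = (-1.221174 − (-0.758174)) / 0.137361 = -0.463000 / 0.137361 = -3.371

-3.371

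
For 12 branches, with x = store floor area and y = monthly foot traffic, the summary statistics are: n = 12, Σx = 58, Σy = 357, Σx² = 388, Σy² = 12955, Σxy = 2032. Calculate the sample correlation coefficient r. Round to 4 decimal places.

S_xy = nΣxy − ΣxΣy = 12·2032 − 58·357 = 24384 − 20706 = 3678
S_xx = nΣx² − (Σx)² = 12·388 − 58² = 4656 − 3364 = 1292
S_yy = nΣy² − (Σy)² = 12·12955 − 357² = 155460 − 127449 = 28011
r = S_xy / √(S_xx·S_yy) = 3678 / √(1292·28011) = 3678 / √36190212 = 3678 / 6015.8301 = 0.6114

0.6114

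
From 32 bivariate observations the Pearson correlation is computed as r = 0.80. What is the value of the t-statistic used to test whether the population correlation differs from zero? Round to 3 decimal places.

7.303

t = r·√(n−2) / √(1−r²) with r = 0.80, n = 32
  = 0.80·√30 / √(1 − 0.6400)
  = 0.80·5.477226 / 0.600000
  = 4.381781 / 0.600000 = 7.303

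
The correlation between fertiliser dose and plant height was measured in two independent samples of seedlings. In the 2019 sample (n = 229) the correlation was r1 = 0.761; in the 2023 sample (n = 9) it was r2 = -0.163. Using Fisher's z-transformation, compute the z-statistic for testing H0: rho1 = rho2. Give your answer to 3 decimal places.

Fisher z-transforms: z1 = atanh(0.761) = 0.998587, z2 = atanh(-0.163) = -0.164467; difference d = 1.163054
Var(d) = 1/226 + 1/6 = 0.0044248 + 0.1666667 = 0.1710915
z = d/√Var(d) = 1.163054 / √0.1710915 = 1.163054 / 0.413632 = 2.812

2.812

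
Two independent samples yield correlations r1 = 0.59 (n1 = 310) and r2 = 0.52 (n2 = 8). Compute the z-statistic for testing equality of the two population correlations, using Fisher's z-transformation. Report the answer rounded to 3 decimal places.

0.225

Fisher z-transforms: z1 = atanh(0.59) = 0.677666, z2 = atanh(0.52) = 0.576340; difference d = 0.101326
Var(d) = 1/307 + 1/5 = 0.0032573 + 0.2000000 = 0.2032573
z = d/√Var(d) = 0.101326 / √0.2032573 = 0.101326 / 0.450841 = 0.225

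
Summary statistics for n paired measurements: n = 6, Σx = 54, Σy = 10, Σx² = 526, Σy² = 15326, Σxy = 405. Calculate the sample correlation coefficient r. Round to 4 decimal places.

Numerator: nΣxy − (Σx)(Σy) = 6·405 − (54)(10) = 1890
Denominator: √[(nΣx²−(Σx)²)(nΣy²−(Σy)²)]
  nΣx²−(Σx)² = 6·526 − 2916 = 240;  nΣy²−(Σy)² = 6·15326 − 100 = 91856
  √(240·91856) = √22045440 = 4695.2572
r = 1890 / 4695.2572 = 0.4025

0.4025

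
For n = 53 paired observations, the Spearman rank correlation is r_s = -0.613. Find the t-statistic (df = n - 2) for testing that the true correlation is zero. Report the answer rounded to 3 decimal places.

-5.541

t = r_s·√(n−2) / √(1−r_s²) with r_s = -0.613, n = 53
  = -0.613·√51 / √(1 − 0.375769)
  = -0.613·7.141428 / 0.790083
  = -4.377695 / 0.790083 = -5.541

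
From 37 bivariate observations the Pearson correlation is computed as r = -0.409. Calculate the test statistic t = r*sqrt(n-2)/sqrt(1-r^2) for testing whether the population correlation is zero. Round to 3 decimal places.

-2.652

t = r·√(n−2) / √(1−r²) with r = -0.409, n = 37
  = -0.409·√35 / √(1 − 0.167281)
  = -0.409·5.916080 / 0.912534
  = -2.419677 / 0.912534 = -2.652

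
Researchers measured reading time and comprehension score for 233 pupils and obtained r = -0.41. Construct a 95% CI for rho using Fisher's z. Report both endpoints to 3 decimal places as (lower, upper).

(-0.512, -0.297)

z_r = atanh(-0.41) = -0.435611;  SE = 1/√(n−3) = 1/√230 = 0.065938
z-limits: -0.435611 ± 1.960·0.065938 = -0.435611 ± 0.129238 = [-0.564849, -0.306373]
ρ-limits: (tanh -0.564849, tanh -0.306373) = (-0.512, -0.297)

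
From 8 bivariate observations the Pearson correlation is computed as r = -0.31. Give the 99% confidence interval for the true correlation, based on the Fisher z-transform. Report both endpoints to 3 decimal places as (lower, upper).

Fisher z: z_r = atanh(r) = ½·ln((1+(-0.31))/(1−(-0.31))) = -0.320545
SE(z) = 1/√(n−3) = 1/√5 = 0.447214
99% ⇒ z* = 2.576; margin = 2.576·0.447214 = 1.152023
CI on z-scale: (-1.472568, 0.831478)
Back-transform: tanh(-1.472568) = -0.900066, tanh(0.831478) = 0.681269

(-0.900, 0.681)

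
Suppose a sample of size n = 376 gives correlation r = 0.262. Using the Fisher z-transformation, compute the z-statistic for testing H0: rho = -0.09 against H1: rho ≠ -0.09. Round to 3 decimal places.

z_r = atanh(0.262) = 0.268255,  z_0 = atanh(-0.09) = -0.090244
SE = 1/√(n−3) = 1/√373 = 0.051778
z = (z_r − z_0)/SE = (0.268255 − (-0.090244)) / 0.051778 = 0.358499 / 0.051778 = 6.924

6.924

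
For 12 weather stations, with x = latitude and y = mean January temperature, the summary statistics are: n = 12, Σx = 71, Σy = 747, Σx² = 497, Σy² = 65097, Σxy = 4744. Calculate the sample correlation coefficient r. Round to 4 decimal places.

S_xy = nΣxy − ΣxΣy = 12·4744 − 71·747 = 56928 − 53037 = 3891
S_xx = nΣx² − (Σx)² = 12·497 − 71² = 5964 − 5041 = 923
S_yy = nΣy² − (Σy)² = 12·65097 − 747² = 781164 − 558009 = 223155
r = S_xy / √(S_xx·S_yy) = 3891 / √(923·223155) = 3891 / √205972065 = 3891 / 14351.7269 = 0.2711

0.2711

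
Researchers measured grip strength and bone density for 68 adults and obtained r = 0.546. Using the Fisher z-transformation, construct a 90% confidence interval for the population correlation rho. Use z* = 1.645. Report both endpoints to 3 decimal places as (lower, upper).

Fisher z: z_r = atanh(r) = ½·ln((1+0.546)/(1−0.546)) = 0.612665
SE(z) = 1/√(n−3) = 1/√65 = 0.124035
90% ⇒ z* = 1.645; margin = 1.645·0.124035 = 0.204038
CI on z-scale: (0.408627, 0.816703)
Back-transform: tanh(0.408627) = 0.387306, tanh(0.816703) = 0.673271

(0.387, 0.673)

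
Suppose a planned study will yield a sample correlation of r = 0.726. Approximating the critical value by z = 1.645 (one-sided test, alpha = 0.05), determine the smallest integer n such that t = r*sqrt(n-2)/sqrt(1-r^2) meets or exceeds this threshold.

r√(n−2)/√(1−r²) ≥ 1.645  ⇔  n−2 ≥ (1.645)²·(1−r²)/r²
(1−r²)/r² = (1−0.527076)/0.527076 = 0.8973
n ≥ 2 + 2.706025·0.8973 = 2 + 2.4281 = 4.4281
⌈4.4281⌉ = 5

5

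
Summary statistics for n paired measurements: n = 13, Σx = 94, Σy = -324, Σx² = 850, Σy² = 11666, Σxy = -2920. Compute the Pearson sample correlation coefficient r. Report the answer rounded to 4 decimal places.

-0.7381

S_xy = nΣxy − ΣxΣy = 13·(-2920) − 94·(-324) = -37960 − (-30456) = -7504
S_xx = nΣx² − (Σx)² = 13·850 − 94² = 11050 − 8836 = 2214
S_yy = nΣy² − (Σy)² = 13·11666 − (-324)² = 151658 − 104976 = 46682
r = S_xy / √(S_xx·S_yy) = -7504 / √(2214·46682) = -7504 / √103353948 = -7504 / 10166.3144 = -0.7381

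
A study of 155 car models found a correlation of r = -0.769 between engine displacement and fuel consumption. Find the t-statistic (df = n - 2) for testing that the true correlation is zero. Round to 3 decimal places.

t = r·√(n−2) / √(1−r²) with r = -0.769, n = 155
  = -0.769·√153 / √(1 − 0.591361)
  = -0.769·12.369317 / 0.639249
  = -9.512005 / 0.639249 = -14.880

-14.880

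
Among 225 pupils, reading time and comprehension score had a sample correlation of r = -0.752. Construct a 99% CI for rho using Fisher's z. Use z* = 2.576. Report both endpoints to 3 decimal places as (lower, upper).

z_r = atanh(-0.752) = -0.977542;  SE = 1/√(n−3) = 1/√222 = 0.067116
z-limits: -0.977542 ± 2.576·0.067116 = -0.977542 ± 0.172891 = [-1.150433, -0.804651]
ρ-limits: (tanh -1.150433, tanh -0.804651) = (-0.818, -0.667)

(-0.818, -0.667)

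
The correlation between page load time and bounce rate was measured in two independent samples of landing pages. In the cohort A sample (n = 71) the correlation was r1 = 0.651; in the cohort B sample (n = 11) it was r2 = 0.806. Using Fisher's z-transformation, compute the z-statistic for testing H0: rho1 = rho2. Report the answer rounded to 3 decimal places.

-0.906

z1 = atanh(0.651) = 0.777032,  z2 = atanh(0.806) = 1.115506
SE = √(1/(n1−3) + 1/(n2−3)) = √(1/68 + 1/8) = √(0.0147059 + 0.1250000) = √0.1397059 = 0.373773
z = (z1 − z2)/SE = (0.777032 − 1.115506) / 0.373773 = -0.338474 / 0.373773 = -0.906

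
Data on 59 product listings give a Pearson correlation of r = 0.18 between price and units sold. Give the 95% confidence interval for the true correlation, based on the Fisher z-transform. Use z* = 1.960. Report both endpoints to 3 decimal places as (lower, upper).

Fisher z: z_r = atanh(r) = ½·ln((1+0.18)/(1−0.18)) = 0.181983
SE(z) = 1/√(n−3) = 1/√56 = 0.133631
95% ⇒ z* = 1.960; margin = 1.960·0.133631 = 0.261917
CI on z-scale: (-0.079934, 0.443900)
Back-transform: tanh(-0.079934) = -0.079764, tanh(0.443900) = 0.416872

(-0.080, 0.417)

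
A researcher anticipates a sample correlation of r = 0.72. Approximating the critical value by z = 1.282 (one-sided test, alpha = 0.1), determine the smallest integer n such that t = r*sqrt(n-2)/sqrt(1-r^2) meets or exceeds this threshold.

r√(n−2)/√(1−r²) ≥ 1.282  ⇔  n−2 ≥ (1.282)²·(1−r²)/r²
(1−r²)/r² = (1−0.5184)/0.5184 = 0.9290
n ≥ 2 + 1.643524·0.9290 = 2 + 1.5268 = 3.5268
⌈3.5268⌉ = 4

4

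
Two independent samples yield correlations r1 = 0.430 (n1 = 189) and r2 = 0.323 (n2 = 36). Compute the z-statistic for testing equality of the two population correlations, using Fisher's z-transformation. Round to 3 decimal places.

0.661

Fisher z-transforms: z1 = atanh(0.430) = 0.459897, z2 = atanh(0.323) = 0.334993; difference d = 0.124904
Var(d) = 1/186 + 1/33 = 0.0053763 + 0.0303030 = 0.0356793
z = d/√Var(d) = 0.124904 / √0.0356793 = 0.124904 / 0.188890 = 0.661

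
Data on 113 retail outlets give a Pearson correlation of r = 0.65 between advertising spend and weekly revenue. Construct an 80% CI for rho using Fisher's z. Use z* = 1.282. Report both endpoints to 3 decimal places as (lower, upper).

Fisher z: z_r = atanh(r) = ½·ln((1+0.65)/(1−0.65)) = 0.775299
SE(z) = 1/√(n−3) = 1/√110 = 0.095346
80% ⇒ z* = 1.282; margin = 1.282·0.095346 = 0.122234
CI on z-scale: (0.653065, 0.897533)
Back-transform: tanh(0.653065) = 0.573730, tanh(0.897533) = 0.715095

(0.574, 0.715)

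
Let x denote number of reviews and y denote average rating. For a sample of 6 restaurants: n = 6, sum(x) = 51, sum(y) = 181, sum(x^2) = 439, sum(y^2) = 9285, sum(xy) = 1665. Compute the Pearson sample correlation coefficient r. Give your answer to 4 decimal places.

0.8722

Numerator: nΣxy − (Σx)(Σy) = 6·1665 − (51)(181) = 759
Denominator: √[(nΣx²−(Σx)²)(nΣy²−(Σy)²)]
  nΣx²−(Σx)² = 6·439 − 2601 = 33;  nΣy²−(Σy)² = 6·9285 − 32761 = 22949
  √(33·22949) = √757317 = 870.2396
r = 759 / 870.2396 = 0.8722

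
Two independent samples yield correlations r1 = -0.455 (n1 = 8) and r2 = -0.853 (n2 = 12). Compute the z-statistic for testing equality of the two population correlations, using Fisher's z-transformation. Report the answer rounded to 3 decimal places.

z1 = atanh(-0.455) = -0.490988,  z2 = atanh(-0.853) = -1.267064
SE = √(1/(n1−3) + 1/(n2−3)) = √(1/5 + 1/9) = √(0.2000000 + 0.1111111) = √0.3111111 = 0.557773
z = (z1 − z2)/SE = (-0.490988 − (-1.267064)) / 0.557773 = 0.776076 / 0.557773 = 1.391

1.391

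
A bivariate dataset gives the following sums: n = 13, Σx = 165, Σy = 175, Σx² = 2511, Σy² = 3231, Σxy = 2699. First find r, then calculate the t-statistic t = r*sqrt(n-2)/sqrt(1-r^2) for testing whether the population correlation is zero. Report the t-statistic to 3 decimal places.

Numerator: nΣxy − (Σx)(Σy) = 13·2699 − (165)(175) = 6212
Denominator: √[(nΣx²−(Σx)²)(nΣy²−(Σy)²)]
  nΣx²−(Σx)² = 13·2511 − 27225 = 5418;  nΣy²−(Σy)² = 13·3231 − 30625 = 11378
  √(5418·11378) = √61646004 = 7851.4969
r = 6212 / 7851.4969 = 0.7912
t = r·√(n−2)/√(1−r²) = 0.7912·√11 / √(1−0.625997) = 2.624114 / 0.611558 = 4.291

4.291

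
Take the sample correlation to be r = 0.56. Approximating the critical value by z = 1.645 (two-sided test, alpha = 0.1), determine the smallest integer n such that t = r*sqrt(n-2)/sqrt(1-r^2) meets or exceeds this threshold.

Need r·√(n−2)/√(1−r²) ≥ 1.645
√(n−2) ≥ 1.645·√(1−0.3136) / 0.56 = 1.645·0.828493 / 0.56 = 2.4337
n−2 ≥ 5.9229  ⇒  n ≥ 7.9229
Smallest integer n = 8

8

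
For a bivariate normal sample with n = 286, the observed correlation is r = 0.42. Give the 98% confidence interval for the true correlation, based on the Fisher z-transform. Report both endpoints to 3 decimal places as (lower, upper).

(0.300, 0.527)

Fisher z: z_r = atanh(r) = ½·ln((1+0.42)/(1−0.42)) = 0.447692
SE(z) = 1/√(n−3) = 1/√283 = 0.059444
98% ⇒ z* = 2.326; margin = 2.326·0.059444 = 0.138267
CI on z-scale: (0.309425, 0.585959)
Back-transform: tanh(0.309425) = 0.299914, tanh(0.585959) = 0.526983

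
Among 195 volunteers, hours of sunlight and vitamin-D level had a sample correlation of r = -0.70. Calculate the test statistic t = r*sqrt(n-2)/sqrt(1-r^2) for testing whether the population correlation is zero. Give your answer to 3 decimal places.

-13.617

1 − r² = 1 − 0.4900 = 0.5100;  √(1−r²) = 0.714143
√(n−2) = √193 = 13.892444
t = r·√(n−2)/√(1−r²) = -0.70 · 13.892444 / 0.714143 = -13.617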